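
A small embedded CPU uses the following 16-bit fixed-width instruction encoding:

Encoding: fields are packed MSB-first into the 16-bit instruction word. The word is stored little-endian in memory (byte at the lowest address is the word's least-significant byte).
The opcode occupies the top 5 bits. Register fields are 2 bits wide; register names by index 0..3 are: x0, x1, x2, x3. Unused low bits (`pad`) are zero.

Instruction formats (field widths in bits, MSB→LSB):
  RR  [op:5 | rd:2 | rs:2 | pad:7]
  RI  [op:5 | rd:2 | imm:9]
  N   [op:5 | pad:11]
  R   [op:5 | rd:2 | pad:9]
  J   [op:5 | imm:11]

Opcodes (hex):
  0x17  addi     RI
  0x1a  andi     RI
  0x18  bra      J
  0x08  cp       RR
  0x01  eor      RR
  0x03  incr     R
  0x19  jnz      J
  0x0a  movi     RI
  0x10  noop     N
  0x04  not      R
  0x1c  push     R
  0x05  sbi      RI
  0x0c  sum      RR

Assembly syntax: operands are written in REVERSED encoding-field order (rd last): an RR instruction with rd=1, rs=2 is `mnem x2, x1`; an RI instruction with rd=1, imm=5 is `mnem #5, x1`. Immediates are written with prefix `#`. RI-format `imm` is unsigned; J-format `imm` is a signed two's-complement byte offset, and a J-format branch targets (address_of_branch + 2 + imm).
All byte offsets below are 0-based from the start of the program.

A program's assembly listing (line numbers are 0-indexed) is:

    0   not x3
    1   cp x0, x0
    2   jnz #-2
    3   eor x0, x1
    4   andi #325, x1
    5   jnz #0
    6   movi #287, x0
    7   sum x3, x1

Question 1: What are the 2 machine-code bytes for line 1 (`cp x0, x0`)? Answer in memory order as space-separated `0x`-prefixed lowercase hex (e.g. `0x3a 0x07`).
line 1 (cp): pack op=0x8:5|rd=0:2|rs=0:2|pad=0:7 = 0x4000; little→ 00 40

0x00 0x40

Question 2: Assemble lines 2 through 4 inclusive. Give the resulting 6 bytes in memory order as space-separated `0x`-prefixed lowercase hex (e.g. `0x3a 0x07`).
0xfe 0xcf 0x00 0x0a 0x45 0xd3

L2: jnz op=0x19:5|imm=-2:11 ⇒ 0xcffe ⇒ little fe cf
L3: eor op=0x1:5|rd=1:2|rs=0:2|pad=0:7 ⇒ 0x0a00 ⇒ little 00 0a
L4: andi op=0x1a:5|rd=1:2|imm=325:9 ⇒ 0xd345 ⇒ little 45 d3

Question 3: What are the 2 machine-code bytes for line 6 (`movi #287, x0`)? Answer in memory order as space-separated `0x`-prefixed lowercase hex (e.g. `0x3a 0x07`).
0x1f 0x51

6. movi fields op=0xa:5|rd=0:2|imm=287:9 → word 511fh → 1f 51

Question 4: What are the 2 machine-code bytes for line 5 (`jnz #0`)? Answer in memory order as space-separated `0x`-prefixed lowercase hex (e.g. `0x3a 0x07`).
0x00 0xc8

5. jnz fields op=0x19:5|imm=0:11 → word c800h → 00 c8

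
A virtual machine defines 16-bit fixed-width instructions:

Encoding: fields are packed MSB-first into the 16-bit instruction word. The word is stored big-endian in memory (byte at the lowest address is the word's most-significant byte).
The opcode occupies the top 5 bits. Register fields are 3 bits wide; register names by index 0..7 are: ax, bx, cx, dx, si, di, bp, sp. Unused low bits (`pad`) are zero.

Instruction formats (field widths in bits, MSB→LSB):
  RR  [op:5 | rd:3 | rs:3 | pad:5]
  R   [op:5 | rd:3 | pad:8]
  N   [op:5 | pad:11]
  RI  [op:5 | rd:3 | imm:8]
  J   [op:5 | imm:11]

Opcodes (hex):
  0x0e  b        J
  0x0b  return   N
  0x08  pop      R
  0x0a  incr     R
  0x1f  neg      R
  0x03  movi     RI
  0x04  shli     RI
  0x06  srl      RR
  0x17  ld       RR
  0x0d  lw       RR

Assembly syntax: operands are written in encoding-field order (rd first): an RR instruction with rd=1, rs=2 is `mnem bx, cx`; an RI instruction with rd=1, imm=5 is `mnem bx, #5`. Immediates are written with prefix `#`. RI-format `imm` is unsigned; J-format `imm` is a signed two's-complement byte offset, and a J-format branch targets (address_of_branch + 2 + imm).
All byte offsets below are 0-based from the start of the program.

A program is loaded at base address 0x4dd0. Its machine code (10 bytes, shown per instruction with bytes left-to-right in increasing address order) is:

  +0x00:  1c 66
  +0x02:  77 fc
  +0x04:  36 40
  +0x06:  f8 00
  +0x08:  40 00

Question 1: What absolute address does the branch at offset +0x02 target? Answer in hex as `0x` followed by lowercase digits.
off 0x02: read 77 fc as big → 0x77fc
  opcode bits[15:11]=0xe: b/J
  imm: (w>>0)&0x7ff=0x7fc (s11→-4) → #-4
  target = base 0x4dd0 + off 0x02 + 2 + imm -4 = 0x4dd0

0x4dd0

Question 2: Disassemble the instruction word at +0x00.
off 0x00: read 1c 66 as big → 0x1c66
  op=0x1c66>>11=0x3 ⇒ movi (RI)
  rd@[10:8]=0x4 ⇒ si
  imm@[7:0]=0x66 ⇒ #102

movi si, #102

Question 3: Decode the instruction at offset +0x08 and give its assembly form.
[08] 40 00 → 0x4000
  opcode bits[15:11]=0x8: pop/R
  rd@[10:8]=0x0 ⇒ ax

pop ax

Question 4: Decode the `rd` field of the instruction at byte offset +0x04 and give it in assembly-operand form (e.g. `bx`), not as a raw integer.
@+04  big-endian(36 40) = 0x3640
  op=0x3640>>11=0x6 ⇒ srl (RR)
  [10:8] rd=6 = bp
  [7:5] rs=2 = cx

bp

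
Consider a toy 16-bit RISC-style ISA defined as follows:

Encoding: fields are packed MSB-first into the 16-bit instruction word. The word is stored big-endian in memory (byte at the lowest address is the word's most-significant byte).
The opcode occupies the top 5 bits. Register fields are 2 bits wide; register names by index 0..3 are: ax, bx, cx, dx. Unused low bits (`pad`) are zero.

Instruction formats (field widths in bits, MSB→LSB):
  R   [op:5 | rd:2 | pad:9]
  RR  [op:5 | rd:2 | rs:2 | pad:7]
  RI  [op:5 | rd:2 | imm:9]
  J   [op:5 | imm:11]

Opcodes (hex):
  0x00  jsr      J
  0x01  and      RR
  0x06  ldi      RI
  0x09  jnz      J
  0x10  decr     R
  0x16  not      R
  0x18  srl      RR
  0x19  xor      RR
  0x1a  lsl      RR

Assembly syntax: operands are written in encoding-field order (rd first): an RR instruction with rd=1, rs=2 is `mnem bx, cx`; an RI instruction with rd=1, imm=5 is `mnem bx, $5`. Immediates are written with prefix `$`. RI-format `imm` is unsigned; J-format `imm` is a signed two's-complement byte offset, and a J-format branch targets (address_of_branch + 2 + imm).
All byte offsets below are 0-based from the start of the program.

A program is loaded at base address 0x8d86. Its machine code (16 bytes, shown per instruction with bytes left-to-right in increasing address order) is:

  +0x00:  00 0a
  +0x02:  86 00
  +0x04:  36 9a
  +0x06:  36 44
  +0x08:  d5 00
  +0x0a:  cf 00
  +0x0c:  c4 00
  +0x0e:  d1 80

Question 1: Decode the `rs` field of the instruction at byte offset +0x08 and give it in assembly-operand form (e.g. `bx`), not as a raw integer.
+0x08: d5 00 ⇒ word 0xd500 (big)
  top 5b → 0x1a → lsl [RR]
  rd@[10:9]=0x2 ⇒ cx
  rs@[8:7]=0x2 ⇒ cx

cx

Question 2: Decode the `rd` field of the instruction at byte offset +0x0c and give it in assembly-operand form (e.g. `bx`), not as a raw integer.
cx

[0c] c4 00 → 0xc400
  op=0xc400>>11=0x18 ⇒ srl (RR)
  rd: (w>>9)&0x3=0x2 → cx
  rs: (w>>7)&0x3=0x0 → ax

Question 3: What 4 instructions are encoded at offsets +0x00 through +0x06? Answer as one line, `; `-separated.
jsr $10; decr dx; ldi dx, $154; ldi dx, $68

@+00  big-endian(00 0a) = 0x000a
  top 5b → 0x0 → jsr [J]
  imm: (w>>0)&0x7ff=0xa → $10
@+02  big-endian(86 00) = 0x8600
  top 5b → 0x10 → decr [R]
  rd: (w>>9)&0x3=0x3 → dx
@+04  big-endian(36 9a) = 0x369a
  top 5b → 0x6 → ldi [RI]
  rd: (w>>9)&0x3=0x3 → dx
  imm: (w>>0)&0x1ff=0x9a → $154
@+06  big-endian(36 44) = 0x3644
  top 5b → 0x6 → ldi [RI]
  rd: (w>>9)&0x3=0x3 → dx
  imm: (w>>0)&0x1ff=0x44 → $68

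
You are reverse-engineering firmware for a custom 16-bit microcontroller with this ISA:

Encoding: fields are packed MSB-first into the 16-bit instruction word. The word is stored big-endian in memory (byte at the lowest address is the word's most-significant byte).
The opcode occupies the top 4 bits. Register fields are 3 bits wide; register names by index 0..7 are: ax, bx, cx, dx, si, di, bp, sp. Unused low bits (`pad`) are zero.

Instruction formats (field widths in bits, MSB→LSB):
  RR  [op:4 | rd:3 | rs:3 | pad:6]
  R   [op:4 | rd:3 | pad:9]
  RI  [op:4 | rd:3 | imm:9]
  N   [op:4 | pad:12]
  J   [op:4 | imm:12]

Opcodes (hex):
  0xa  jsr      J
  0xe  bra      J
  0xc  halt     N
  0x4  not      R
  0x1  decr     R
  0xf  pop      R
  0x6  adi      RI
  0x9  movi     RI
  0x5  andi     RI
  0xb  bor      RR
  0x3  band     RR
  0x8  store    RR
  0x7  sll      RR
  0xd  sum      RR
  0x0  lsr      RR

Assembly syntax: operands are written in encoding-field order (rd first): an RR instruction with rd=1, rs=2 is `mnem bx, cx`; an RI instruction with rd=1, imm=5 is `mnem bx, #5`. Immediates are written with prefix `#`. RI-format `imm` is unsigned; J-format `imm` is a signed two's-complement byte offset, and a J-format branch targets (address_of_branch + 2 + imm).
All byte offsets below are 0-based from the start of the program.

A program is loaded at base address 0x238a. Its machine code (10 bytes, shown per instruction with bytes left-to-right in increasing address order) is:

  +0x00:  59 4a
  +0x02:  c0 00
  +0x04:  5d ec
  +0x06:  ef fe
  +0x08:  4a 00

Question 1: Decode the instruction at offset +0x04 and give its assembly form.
[04] 5d ec → 0x5dec
  op=0x5dec>>12=0x5 ⇒ andi (RI)
  rd: (w>>9)&0x7=0x6 → bp
  imm: (w>>0)&0x1ff=0x1ec → #492

andi bp, #492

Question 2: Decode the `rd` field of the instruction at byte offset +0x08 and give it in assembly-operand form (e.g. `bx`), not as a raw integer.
[08] 4a 00 → 0x4a00
  top 4b → 0x4 → not [R]
  rd: (w>>9)&0x7=0x5 → di

di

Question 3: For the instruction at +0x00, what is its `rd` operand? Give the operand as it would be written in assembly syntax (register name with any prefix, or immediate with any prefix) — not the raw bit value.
si

@+00  big-endian(59 4a) = 0x594a
  top 4b → 0x5 → andi [RI]
  rd: (w>>9)&0x7=0x4 → si
  imm: (w>>0)&0x1ff=0x14a → #330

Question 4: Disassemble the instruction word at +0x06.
@+06  big-endian(ef fe) = 0xeffe
  op=0xeffe>>12=0xe ⇒ bra (J)
  imm: (w>>0)&0xfff=0xffe (s12→-2) → #-2

bra #-2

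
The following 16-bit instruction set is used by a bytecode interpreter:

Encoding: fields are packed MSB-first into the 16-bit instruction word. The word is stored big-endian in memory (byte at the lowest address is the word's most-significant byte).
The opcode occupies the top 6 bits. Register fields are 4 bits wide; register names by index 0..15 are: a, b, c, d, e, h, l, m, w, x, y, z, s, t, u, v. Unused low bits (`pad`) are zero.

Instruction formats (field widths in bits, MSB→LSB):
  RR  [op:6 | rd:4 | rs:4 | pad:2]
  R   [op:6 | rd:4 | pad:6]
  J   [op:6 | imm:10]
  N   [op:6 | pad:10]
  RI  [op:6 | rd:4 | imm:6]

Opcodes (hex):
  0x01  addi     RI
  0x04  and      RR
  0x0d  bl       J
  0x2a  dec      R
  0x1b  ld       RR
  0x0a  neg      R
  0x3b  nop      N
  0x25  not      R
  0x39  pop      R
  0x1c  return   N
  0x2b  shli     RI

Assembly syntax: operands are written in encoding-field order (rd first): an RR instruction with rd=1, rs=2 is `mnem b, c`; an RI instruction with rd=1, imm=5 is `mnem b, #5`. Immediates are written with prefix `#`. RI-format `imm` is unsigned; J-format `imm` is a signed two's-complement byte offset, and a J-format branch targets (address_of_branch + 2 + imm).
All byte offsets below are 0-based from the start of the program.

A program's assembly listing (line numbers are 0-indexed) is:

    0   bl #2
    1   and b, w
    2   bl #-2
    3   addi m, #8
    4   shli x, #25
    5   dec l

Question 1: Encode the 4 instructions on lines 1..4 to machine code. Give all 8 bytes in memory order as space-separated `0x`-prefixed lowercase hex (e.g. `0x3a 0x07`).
L1: and op=0x4:6|rd=1:4|rs=8:4|pad=0:2 ⇒ 0x1060 ⇒ big 10 60
L2: bl op=0xd:6|imm=-2:10 ⇒ 0x37fe ⇒ big 37 fe
L3: addi op=0x1:6|rd=7:4|imm=8:6 ⇒ 0x05c8 ⇒ big 05 c8
L4: shli op=0x2b:6|rd=9:4|imm=25:6 ⇒ 0xae59 ⇒ big ae 59

0x10 0x60 0x37 0xfe 0x05 0xc8 0xae 0x59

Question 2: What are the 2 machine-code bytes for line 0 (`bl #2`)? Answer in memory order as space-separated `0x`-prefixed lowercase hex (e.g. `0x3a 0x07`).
0x34 0x02

0. bl fields op=0xd:6|imm=2:10 → word 3402h → 34 02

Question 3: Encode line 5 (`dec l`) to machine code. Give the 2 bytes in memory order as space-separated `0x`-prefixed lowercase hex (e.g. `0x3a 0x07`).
0xa9 0x80

L5: dec op=0x2a:6|rd=6:4|pad=0:6 ⇒ 0xa980 ⇒ big a9 80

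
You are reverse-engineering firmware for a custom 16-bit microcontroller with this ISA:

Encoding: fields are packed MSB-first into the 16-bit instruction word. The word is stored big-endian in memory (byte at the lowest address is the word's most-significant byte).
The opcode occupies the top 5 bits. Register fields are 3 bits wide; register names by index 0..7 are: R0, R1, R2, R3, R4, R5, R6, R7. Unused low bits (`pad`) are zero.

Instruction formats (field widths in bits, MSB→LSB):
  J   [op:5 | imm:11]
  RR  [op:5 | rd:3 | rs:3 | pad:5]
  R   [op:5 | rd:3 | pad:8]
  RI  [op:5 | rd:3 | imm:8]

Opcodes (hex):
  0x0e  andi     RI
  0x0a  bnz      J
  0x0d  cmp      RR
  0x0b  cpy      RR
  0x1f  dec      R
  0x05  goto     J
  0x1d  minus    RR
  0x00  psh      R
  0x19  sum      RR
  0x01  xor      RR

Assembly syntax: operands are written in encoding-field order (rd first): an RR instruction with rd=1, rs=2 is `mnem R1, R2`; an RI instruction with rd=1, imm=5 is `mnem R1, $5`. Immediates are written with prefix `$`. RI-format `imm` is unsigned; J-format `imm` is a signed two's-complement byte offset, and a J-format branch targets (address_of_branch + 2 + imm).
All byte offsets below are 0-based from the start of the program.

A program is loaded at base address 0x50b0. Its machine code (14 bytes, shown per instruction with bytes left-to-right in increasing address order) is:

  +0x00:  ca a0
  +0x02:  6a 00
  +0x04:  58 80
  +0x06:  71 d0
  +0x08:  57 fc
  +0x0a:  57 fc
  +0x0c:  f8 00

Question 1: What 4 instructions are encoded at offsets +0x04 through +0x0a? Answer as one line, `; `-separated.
cpy R0, R4; andi R1, $208; bnz $-4; bnz $-4

off 0x04: read 58 80 as big → 0x5880
  top 5b → 0xb → cpy [RR]
  rd@[10:8]=0x0 ⇒ R0
  rs@[7:5]=0x4 ⇒ R4
off 0x06: read 71 d0 as big → 0x71d0
  top 5b → 0xe → andi [RI]
  rd@[10:8]=0x1 ⇒ R1
  imm@[7:0]=0xd0 ⇒ $208
off 0x08: read 57 fc as big → 0x57fc
  top 5b → 0xa → bnz [J]
  imm@[10:0]=0x7fc (s11→-4) ⇒ $-4
off 0x0a: read 57 fc as big → 0x57fc
  top 5b → 0xa → bnz [J]
  imm@[10:0]=0x7fc (s11→-4) ⇒ $-4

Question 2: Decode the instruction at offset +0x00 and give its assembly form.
[00] ca a0 → 0xcaa0
  op=0xcaa0>>11=0x19 ⇒ sum (RR)
  rd: (w>>8)&0x7=0x2 → R2
  rs: (w>>5)&0x7=0x5 → R5

sum R2, R5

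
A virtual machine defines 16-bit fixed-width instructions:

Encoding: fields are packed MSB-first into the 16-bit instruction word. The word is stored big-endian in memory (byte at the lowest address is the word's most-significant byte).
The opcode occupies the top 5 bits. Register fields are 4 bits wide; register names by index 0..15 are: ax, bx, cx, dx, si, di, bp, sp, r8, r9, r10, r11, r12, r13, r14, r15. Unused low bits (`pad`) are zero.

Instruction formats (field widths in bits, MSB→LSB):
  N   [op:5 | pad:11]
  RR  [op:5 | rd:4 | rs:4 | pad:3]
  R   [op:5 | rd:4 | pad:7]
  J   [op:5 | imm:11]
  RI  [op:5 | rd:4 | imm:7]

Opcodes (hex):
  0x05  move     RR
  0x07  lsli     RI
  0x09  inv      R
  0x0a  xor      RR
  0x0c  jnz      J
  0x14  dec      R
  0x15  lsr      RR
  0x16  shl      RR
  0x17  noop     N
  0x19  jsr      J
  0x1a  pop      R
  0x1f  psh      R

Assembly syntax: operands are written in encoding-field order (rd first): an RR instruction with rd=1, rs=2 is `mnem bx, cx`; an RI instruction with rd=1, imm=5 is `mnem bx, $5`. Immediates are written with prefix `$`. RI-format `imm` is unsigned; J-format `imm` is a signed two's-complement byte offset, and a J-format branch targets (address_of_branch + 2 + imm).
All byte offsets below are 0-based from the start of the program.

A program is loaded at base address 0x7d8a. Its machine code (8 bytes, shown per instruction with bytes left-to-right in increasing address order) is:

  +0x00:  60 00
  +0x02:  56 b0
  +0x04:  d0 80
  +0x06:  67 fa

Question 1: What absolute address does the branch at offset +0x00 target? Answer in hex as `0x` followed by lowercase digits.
+0x00: 60 00 ⇒ word 0x6000 (big)
  opcode bits[15:11]=0xc: jnz/J
  imm: (w>>0)&0x7ff=0x0 → $0
  target = base 0x7d8a + off 0x00 + 2 + imm 0 = 0x7d8c

0x7d8c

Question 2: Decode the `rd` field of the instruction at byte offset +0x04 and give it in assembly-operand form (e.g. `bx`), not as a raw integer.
off 0x04: read d0 80 as big → 0xd080
  opcode bits[15:11]=0x1a: pop/R
  rd@[10:7]=0x1 ⇒ bx

bx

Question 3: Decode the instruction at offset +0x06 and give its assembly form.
[06] 67 fa → 0x67fa
  op=0x67fa>>11=0xc ⇒ jnz (J)
  imm@[10:0]=0x7fa (s11→-6) ⇒ $-6

jnz $-6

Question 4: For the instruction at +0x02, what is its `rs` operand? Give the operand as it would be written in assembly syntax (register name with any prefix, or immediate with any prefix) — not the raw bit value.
bp

off 0x02: read 56 b0 as big → 0x56b0
  opcode bits[15:11]=0xa: xor/RR
  rd: (w>>7)&0xf=0xd → r13
  rs: (w>>3)&0xf=0x6 → bp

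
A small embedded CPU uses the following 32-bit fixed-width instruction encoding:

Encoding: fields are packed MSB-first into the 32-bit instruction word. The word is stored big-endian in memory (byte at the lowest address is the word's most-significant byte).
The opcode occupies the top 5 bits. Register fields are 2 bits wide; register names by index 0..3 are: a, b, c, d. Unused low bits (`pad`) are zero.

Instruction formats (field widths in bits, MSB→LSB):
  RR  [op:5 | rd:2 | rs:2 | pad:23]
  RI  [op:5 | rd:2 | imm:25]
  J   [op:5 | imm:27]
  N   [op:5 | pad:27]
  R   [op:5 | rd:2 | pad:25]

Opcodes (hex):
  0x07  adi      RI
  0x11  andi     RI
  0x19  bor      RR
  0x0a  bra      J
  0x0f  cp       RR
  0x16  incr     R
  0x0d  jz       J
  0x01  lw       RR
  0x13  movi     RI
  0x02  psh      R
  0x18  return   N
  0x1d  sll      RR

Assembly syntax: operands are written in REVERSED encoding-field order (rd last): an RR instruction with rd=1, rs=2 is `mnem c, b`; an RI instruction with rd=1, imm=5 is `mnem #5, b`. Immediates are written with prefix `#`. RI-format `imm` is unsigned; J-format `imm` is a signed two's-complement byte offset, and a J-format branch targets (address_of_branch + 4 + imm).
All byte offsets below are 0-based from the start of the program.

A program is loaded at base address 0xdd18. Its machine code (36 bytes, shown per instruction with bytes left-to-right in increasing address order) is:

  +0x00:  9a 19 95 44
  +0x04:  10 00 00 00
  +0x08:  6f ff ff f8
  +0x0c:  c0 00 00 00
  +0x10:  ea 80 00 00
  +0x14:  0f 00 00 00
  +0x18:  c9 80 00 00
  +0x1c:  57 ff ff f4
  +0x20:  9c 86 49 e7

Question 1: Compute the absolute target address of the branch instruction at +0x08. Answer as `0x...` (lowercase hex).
0xdd1c

off 0x08: read 6f ff ff f8 as big → 0x6ffffff8
  op=0x6ffffff8>>27=0xd ⇒ jz (J)
  imm: (w>>0)&0x7ffffff=0x7fffff8 (s27→-8) → #-8
  target = base 0xdd18 + off 0x08 + 4 + imm -8 = 0xdd1c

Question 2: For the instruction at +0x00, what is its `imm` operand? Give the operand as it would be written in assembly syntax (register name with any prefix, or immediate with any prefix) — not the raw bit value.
#1676612

@+00  big-endian(9a 19 95 44) = 0x9a199544
  opcode bits[31:27]=0x13: movi/RI
  rd: (w>>25)&0x3=0x1 → b
  imm: (w>>0)&0x1ffffff=0x199544 → #1676612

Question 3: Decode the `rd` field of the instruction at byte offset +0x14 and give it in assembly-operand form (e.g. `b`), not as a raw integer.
+0x14: 0f 00 00 00 ⇒ word 0x0f000000 (big)
  top 5b → 0x1 → lw [RR]
  [26:25] rd=3 = d
  [24:23] rs=2 = c

d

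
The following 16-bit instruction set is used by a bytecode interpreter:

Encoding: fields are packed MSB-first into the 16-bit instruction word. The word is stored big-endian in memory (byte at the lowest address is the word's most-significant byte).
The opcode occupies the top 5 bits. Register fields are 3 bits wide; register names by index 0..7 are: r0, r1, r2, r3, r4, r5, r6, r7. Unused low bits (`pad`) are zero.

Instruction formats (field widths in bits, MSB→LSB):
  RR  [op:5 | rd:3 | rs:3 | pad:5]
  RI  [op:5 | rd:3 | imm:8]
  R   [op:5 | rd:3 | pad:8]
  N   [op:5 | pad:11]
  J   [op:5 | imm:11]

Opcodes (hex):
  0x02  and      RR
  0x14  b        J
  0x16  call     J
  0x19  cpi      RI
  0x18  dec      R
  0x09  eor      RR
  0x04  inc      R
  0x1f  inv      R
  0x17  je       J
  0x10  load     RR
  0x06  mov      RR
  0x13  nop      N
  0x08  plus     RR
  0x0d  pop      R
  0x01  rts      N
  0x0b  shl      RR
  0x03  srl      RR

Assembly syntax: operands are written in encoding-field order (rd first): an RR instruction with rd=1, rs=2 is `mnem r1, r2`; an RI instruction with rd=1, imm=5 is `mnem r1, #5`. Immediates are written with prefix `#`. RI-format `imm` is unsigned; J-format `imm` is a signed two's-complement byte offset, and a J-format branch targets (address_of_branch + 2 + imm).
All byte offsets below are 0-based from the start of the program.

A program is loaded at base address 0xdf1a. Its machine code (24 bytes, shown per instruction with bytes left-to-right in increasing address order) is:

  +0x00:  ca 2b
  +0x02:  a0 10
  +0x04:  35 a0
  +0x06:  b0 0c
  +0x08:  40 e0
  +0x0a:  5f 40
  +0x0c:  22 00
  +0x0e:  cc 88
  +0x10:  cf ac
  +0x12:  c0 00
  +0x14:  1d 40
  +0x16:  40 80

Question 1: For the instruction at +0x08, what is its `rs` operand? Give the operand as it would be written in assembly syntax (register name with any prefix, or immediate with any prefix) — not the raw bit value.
@+08  big-endian(40 e0) = 0x40e0
  opcode bits[15:11]=0x8: plus/RR
  [10:8] rd=0 = r0
  [7:5] rs=7 = r7

r7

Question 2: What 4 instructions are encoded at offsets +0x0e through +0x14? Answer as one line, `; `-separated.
cpi r4, #136; cpi r7, #172; dec r0; srl r5, r2

@+0e  big-endian(cc 88) = 0xcc88
  top 5b → 0x19 → cpi [RI]
  [10:8] rd=4 = r4
  [7:0] imm=136 = #136
@+10  big-endian(cf ac) = 0xcfac
  top 5b → 0x19 → cpi [RI]
  [10:8] rd=7 = r7
  [7:0] imm=172 = #172
@+12  big-endian(c0 00) = 0xc000
  top 5b → 0x18 → dec [R]
  [10:8] rd=0 = r0
@+14  big-endian(1d 40) = 0x1d40
  top 5b → 0x3 → srl [RR]
  [10:8] rd=5 = r5
  [7:5] rs=2 = r2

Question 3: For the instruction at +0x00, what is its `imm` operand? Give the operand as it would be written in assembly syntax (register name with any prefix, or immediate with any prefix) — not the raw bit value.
@+00  big-endian(ca 2b) = 0xca2b
  op=0xca2b>>11=0x19 ⇒ cpi (RI)
  rd: (w>>8)&0x7=0x2 → r2
  imm: (w>>0)&0xff=0x2b → #43

#43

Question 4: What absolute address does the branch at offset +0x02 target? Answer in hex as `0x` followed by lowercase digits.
0xdf2e

+0x02: a0 10 ⇒ word 0xa010 (big)
  top 5b → 0x14 → b [J]
  [10:0] imm=16 = #16
  target = base 0xdf1a + off 0x02 + 2 + imm 16 = 0xdf2e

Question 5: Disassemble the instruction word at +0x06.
off 0x06: read b0 0c as big → 0xb00c
  op=0xb00c>>11=0x16 ⇒ call (J)
  imm@[10:0]=0xc ⇒ #12

call #12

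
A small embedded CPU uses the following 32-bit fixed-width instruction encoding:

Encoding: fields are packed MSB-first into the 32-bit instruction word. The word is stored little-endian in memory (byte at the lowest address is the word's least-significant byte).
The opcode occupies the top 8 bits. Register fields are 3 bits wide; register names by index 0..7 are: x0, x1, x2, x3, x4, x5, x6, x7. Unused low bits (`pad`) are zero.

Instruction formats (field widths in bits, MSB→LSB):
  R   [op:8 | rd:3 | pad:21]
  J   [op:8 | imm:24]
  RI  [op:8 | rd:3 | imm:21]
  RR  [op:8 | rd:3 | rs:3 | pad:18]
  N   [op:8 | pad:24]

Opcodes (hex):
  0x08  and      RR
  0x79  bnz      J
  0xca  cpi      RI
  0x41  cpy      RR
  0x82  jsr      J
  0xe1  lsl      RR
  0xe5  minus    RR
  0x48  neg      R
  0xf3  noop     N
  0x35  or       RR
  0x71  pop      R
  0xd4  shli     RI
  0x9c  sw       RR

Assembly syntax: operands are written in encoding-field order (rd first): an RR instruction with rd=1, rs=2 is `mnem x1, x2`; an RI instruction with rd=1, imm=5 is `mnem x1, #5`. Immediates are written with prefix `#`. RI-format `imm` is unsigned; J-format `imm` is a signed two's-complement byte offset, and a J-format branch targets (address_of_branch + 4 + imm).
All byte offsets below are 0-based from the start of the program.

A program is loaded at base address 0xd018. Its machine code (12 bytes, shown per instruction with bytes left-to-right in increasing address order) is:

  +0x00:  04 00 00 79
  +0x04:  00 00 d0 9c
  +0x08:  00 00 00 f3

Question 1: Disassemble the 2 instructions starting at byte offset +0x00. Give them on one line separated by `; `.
off 0x00: read 04 00 00 79 as little → 0x79000004
  opcode bits[31:24]=0x79: bnz/J
  [23:0] imm=4 = #4
off 0x04: read 00 00 d0 9c as little → 0x9cd00000
  opcode bits[31:24]=0x9c: sw/RR
  [23:21] rd=6 = x6
  [20:18] rs=4 = x4

bnz #4; sw x6, x4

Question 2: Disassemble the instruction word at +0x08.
noop

[08] 00 00 00 f3 → 0xf3000000
  opcode bits[31:24]=0xf3: noop/N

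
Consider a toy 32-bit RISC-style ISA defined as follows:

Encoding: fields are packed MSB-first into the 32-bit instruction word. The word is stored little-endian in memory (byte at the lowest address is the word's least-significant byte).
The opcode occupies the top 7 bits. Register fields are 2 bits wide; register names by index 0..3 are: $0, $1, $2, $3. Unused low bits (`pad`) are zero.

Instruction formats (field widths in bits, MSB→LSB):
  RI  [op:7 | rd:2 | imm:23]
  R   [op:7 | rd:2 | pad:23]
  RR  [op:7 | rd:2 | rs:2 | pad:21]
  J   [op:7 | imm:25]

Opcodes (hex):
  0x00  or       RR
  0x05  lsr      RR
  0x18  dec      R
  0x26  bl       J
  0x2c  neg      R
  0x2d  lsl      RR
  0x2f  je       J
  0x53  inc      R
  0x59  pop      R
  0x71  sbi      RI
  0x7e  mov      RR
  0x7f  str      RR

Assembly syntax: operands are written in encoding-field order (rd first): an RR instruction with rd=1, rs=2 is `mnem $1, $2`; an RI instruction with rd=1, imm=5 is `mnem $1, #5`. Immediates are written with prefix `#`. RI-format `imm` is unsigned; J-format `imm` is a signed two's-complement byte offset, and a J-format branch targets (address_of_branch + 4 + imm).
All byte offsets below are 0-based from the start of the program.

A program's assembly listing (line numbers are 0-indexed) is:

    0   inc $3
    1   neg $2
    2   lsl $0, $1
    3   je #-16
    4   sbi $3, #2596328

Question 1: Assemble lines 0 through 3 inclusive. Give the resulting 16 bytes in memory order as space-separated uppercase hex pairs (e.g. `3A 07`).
00 00 80 A7 00 00 00 59 00 00 20 5A F0 FF FF 5F

0. inc fields op=0x53:7|rd=3:2|pad=0:23 → word a7800000h → 00 00 80 a7
1. neg fields op=0x2c:7|rd=2:2|pad=0:23 → word 59000000h → 00 00 00 59
2. lsl fields op=0x2d:7|rd=0:2|rs=1:2|pad=0:21 → word 5a200000h → 00 00 20 5a
3. je fields op=0x2f:7|imm=-16:25 → word 5ffffff0h → f0 ff ff 5f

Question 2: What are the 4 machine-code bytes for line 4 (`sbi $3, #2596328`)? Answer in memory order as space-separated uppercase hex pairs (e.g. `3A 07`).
E8 9D A7 E3

L4: sbi op=0x71:7|rd=3:2|imm=2596328:23 ⇒ 0xe3a79de8 ⇒ little e8 9d a7 e3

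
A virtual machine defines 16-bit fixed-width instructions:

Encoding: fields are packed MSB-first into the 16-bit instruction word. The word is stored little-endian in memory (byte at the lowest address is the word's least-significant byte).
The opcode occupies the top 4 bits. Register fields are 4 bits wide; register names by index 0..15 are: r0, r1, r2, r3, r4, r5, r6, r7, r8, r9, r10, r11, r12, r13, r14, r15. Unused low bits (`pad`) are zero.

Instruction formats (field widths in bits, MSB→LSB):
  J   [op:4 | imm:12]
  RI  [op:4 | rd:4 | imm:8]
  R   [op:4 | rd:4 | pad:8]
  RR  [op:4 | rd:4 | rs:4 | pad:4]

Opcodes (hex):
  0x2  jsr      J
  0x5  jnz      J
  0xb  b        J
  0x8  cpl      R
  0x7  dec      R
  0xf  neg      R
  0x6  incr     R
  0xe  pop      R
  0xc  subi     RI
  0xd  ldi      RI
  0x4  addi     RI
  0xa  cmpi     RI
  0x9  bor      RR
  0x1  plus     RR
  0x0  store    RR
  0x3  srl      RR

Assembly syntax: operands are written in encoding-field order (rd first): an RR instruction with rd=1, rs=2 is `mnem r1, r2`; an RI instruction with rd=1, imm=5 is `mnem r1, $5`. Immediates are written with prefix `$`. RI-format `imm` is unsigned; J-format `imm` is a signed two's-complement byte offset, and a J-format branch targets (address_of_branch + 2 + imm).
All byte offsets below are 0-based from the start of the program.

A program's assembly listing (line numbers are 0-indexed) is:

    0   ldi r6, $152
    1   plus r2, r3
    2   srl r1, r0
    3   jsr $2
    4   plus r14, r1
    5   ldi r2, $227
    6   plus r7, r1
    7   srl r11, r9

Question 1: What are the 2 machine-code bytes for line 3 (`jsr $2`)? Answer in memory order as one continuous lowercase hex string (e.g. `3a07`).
0220

3. jsr fields op=0x2:4|imm=2:12 → word 2002h → 02 20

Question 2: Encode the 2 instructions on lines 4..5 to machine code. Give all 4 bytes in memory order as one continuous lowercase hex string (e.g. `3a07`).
101ee3d2

line 4 (plus): pack op=0x1:4|rd=14:4|rs=1:4|pad=0:4 = 0x1e10; little→ 10 1e
line 5 (ldi): pack op=0xd:4|rd=2:4|imm=227:8 = 0xd2e3; little→ e3 d2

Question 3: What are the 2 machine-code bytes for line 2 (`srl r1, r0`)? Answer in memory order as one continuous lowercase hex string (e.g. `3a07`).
L2: srl op=0x3:4|rd=1:4|rs=0:4|pad=0:4 ⇒ 0x3100 ⇒ little 00 31

0031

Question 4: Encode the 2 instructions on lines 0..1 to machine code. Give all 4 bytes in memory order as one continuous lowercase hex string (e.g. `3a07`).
L0: ldi op=0xd:4|rd=6:4|imm=152:8 ⇒ 0xd698 ⇒ little 98 d6
L1: plus op=0x1:4|rd=2:4|rs=3:4|pad=0:4 ⇒ 0x1230 ⇒ little 30 12

98d63012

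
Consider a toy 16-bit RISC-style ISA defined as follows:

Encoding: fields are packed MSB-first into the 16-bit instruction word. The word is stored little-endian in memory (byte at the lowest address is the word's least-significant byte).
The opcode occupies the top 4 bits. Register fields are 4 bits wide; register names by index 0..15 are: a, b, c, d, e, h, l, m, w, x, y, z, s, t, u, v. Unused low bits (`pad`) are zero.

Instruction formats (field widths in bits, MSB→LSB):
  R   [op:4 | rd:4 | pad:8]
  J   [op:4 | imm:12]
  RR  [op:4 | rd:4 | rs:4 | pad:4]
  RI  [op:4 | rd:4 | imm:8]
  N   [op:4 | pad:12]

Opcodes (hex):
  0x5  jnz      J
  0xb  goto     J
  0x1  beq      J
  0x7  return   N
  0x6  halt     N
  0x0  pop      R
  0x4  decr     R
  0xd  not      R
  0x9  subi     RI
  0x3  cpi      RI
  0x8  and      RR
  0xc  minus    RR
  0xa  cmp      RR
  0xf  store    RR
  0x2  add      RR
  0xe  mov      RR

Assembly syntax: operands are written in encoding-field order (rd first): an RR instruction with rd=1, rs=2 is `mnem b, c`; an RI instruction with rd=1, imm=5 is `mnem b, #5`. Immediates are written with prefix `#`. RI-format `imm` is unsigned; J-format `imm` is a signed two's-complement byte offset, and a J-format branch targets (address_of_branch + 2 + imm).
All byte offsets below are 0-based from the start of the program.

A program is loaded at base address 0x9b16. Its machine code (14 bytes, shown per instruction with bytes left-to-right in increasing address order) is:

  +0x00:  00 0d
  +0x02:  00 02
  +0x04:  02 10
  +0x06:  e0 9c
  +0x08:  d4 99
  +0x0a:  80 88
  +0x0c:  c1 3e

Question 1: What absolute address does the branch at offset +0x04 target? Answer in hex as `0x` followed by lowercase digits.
+0x04: 02 10 ⇒ word 0x1002 (little)
  opcode bits[15:12]=0x1: beq/J
  [11:0] imm=2 = #2
  target = base 0x9b16 + off 0x04 + 2 + imm 2 = 0x9b1e

0x9b1e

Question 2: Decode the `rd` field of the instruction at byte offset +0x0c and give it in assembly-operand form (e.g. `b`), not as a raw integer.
u

@+0c  little-endian(c1 3e) = 0x3ec1
  opcode bits[15:12]=0x3: cpi/RI
  rd: (w>>8)&0xf=0xe → u
  imm: (w>>0)&0xff=0xc1 → #193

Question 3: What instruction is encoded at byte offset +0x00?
@+00  little-endian(00 0d) = 0x0d00
  top 4b → 0x0 → pop [R]
  [11:8] rd=13 = t

pop t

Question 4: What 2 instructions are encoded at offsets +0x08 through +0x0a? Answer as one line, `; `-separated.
subi x, #212; and w, w

@+08  little-endian(d4 99) = 0x99d4
  opcode bits[15:12]=0x9: subi/RI
  [11:8] rd=9 = x
  [7:0] imm=212 = #212
@+0a  little-endian(80 88) = 0x8880
  opcode bits[15:12]=0x8: and/RR
  [11:8] rd=8 = w
  [7:4] rs=8 = w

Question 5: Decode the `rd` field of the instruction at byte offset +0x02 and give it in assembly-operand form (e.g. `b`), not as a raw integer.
c

+0x02: 00 02 ⇒ word 0x0200 (little)
  top 4b → 0x0 → pop [R]
  rd@[11:8]=0x2 ⇒ c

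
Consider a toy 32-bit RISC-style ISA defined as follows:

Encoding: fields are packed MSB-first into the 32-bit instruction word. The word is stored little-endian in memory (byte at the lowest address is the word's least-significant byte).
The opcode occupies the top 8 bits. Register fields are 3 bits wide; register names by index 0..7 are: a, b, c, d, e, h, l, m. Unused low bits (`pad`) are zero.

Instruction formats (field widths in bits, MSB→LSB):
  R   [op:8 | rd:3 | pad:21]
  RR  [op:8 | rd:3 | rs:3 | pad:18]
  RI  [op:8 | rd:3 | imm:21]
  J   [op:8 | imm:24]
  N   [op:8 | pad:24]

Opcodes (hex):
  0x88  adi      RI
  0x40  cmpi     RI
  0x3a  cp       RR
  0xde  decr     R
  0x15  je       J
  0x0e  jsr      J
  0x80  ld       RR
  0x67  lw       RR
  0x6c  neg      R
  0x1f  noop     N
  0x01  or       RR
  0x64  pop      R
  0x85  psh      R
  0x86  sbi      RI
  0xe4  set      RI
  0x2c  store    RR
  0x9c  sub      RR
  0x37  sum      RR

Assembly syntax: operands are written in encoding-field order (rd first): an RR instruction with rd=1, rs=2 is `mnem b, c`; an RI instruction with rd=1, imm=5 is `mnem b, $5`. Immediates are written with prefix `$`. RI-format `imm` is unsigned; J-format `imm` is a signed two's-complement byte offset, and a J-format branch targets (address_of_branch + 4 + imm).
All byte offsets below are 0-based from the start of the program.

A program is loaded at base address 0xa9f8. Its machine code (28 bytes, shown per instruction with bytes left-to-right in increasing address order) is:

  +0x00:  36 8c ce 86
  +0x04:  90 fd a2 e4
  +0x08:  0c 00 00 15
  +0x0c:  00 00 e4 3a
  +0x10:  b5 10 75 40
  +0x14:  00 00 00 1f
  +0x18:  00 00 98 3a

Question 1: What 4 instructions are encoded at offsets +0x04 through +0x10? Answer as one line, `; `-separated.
off 0x04: read 90 fd a2 e4 as little → 0xe4a2fd90
  op=0xe4a2fd90>>24=0xe4 ⇒ set (RI)
  [23:21] rd=5 = h
  [20:0] imm=195984 = $195984
off 0x08: read 0c 00 00 15 as little → 0x1500000c
  op=0x1500000c>>24=0x15 ⇒ je (J)
  [23:0] imm=12 = $12
off 0x0c: read 00 00 e4 3a as little → 0x3ae40000
  op=0x3ae40000>>24=0x3a ⇒ cp (RR)
  [23:21] rd=7 = m
  [20:18] rs=1 = b
off 0x10: read b5 10 75 40 as little → 0x407510b5
  op=0x407510b5>>24=0x40 ⇒ cmpi (RI)
  [23:21] rd=3 = d
  [20:0] imm=1380533 = $1380533

set h, $195984; je $12; cp m, b; cmpi d, $1380533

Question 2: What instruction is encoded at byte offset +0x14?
+0x14: 00 00 00 1f ⇒ word 0x1f000000 (little)
  top 8b → 0x1f → noop [N]

noop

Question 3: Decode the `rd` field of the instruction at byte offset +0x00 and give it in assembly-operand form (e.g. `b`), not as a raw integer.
l

off 0x00: read 36 8c ce 86 as little → 0x86ce8c36
  op=0x86ce8c36>>24=0x86 ⇒ sbi (RI)
  rd@[23:21]=0x6 ⇒ l
  imm@[20:0]=0xe8c36 ⇒ $953398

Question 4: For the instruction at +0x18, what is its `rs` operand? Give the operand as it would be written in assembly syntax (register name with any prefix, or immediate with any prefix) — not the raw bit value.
l

off 0x18: read 00 00 98 3a as little → 0x3a980000
  opcode bits[31:24]=0x3a: cp/RR
  rd: (w>>21)&0x7=0x4 → e
  rs: (w>>18)&0x7=0x6 → l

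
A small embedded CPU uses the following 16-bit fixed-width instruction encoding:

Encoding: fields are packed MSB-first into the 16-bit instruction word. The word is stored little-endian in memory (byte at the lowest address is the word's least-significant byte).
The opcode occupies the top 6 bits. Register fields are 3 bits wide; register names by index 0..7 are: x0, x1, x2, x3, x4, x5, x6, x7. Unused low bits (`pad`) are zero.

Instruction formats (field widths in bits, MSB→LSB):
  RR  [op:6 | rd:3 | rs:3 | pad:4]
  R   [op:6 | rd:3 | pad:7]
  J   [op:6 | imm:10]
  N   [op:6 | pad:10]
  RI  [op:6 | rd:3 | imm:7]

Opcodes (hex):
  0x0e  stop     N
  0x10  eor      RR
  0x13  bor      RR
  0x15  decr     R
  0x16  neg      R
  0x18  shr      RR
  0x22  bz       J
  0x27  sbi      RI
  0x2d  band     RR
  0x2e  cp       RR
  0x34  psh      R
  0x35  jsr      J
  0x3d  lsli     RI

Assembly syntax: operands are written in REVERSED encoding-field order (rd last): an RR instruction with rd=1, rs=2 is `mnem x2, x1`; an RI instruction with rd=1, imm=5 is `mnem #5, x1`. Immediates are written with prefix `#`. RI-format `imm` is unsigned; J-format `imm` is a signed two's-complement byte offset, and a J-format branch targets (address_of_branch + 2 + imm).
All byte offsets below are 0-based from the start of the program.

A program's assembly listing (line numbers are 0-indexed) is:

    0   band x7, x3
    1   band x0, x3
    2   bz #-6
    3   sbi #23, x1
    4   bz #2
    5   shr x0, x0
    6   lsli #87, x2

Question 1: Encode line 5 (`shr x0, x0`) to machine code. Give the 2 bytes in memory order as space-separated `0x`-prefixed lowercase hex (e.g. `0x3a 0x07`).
0x00 0x60

L5: shr op=0x18:6|rd=0:3|rs=0:3|pad=0:4 ⇒ 0x6000 ⇒ little 00 60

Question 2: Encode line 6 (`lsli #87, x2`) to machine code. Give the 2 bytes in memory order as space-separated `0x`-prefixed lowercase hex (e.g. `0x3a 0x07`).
L6: lsli op=0x3d:6|rd=2:3|imm=87:7 ⇒ 0xf557 ⇒ little 57 f5

0x57 0xf5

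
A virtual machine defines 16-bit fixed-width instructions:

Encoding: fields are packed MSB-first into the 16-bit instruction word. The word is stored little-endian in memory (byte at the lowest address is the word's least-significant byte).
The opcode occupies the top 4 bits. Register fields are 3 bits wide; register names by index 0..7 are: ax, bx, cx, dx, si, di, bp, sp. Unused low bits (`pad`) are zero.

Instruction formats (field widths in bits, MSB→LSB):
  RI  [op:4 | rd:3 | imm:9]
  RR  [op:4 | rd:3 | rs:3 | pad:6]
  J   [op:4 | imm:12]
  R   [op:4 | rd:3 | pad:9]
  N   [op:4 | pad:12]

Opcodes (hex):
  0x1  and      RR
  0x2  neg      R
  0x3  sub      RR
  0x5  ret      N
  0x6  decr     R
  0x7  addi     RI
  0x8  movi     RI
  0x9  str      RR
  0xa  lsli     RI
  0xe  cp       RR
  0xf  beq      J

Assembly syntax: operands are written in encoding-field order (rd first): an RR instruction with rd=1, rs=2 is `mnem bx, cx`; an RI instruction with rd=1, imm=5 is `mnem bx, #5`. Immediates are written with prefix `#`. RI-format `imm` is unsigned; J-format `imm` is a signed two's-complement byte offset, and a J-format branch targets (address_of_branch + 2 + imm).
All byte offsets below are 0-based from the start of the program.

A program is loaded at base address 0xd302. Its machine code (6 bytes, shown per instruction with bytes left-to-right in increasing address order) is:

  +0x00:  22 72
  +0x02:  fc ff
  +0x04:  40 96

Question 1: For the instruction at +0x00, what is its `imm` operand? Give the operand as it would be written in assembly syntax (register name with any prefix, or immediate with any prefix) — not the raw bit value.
@+00  little-endian(22 72) = 0x7222
  opcode bits[15:12]=0x7: addi/RI
  [11:9] rd=1 = bx
  [8:0] imm=34 = #34

#34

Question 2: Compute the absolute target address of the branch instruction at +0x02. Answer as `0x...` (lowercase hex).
@+02  little-endian(fc ff) = 0xfffc
  opcode bits[15:12]=0xf: beq/J
  [11:0] imm=4092 (s12→-4) = #-4
  target = base 0xd302 + off 0x02 + 2 + imm -4 = 0xd302

0xd302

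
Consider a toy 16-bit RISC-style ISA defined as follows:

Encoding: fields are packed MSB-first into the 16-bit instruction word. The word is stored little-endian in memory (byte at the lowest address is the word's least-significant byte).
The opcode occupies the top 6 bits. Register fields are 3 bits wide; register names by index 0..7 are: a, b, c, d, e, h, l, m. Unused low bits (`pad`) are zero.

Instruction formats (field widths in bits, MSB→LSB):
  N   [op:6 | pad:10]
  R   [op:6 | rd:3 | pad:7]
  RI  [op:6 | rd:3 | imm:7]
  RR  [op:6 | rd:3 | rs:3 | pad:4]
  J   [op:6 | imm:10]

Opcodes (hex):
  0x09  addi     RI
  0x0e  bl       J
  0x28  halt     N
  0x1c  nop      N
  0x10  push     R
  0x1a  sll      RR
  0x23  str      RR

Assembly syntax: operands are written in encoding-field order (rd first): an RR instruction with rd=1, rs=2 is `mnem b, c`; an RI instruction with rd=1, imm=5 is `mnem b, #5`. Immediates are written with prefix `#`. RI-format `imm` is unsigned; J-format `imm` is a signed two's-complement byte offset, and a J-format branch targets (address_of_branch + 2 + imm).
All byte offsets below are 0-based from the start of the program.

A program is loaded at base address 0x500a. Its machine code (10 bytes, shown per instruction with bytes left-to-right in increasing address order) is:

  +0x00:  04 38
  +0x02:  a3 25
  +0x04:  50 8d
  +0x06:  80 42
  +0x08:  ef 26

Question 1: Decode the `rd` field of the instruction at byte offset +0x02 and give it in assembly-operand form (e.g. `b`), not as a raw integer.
[02] a3 25 → 0x25a3
  opcode bits[15:10]=0x9: addi/RI
  [9:7] rd=3 = d
  [6:0] imm=35 = #35

d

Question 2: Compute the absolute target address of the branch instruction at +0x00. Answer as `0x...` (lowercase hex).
[00] 04 38 → 0x3804
  op=0x3804>>10=0xe ⇒ bl (J)
  imm@[9:0]=0x4 ⇒ #4
  target = base 0x500a + off 0x00 + 2 + imm 4 = 0x5010

0x5010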